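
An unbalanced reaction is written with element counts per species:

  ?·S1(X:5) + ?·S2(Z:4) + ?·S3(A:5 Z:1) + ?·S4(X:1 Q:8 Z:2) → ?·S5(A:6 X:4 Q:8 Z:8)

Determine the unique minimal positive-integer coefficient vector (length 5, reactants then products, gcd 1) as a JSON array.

A: 3·0+6·0+6·5+5·0 = 30 | 5·6 = 30
X: 3·5+6·0+6·0+5·1 = 20 | 5·4 = 20
Q: 3·0+6·0+6·0+5·8 = 40 | 5·8 = 40
Z: 3·0+6·4+6·1+5·2 = 40 | 5·8 = 40
gcd(3,6,6,5,5) = 1

Coefficients: [3, 6, 6, 5, 5]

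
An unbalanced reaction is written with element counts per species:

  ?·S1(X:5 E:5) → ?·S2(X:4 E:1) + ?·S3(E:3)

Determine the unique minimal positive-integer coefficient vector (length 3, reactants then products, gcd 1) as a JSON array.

Coefficients: [4, 5, 5]

X: 4·5 = 20 | 5·4+5·0 = 20
E: 4·5 = 20 | 5·1+5·3 = 20
gcd(4,5,5) = 1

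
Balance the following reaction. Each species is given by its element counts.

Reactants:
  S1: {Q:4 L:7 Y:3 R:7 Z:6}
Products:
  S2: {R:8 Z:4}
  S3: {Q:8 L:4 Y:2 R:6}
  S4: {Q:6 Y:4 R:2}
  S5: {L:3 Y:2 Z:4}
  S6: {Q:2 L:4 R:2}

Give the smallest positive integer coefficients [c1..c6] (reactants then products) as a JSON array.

Q: 6·4 = 24 | 3·0+1·8+1·6+6·0+5·2 = 24
L: 6·7 = 42 | 3·0+1·4+1·0+6·3+5·4 = 42
Y: 6·3 = 18 | 3·0+1·2+1·4+6·2+5·0 = 18
R: 6·7 = 42 | 3·8+1·6+1·2+6·0+5·2 = 42
Z: 6·6 = 36 | 3·4+1·0+1·0+6·4+5·0 = 36
gcd(6,3,1,1,6,5) = 1

Coefficients: [6, 3, 1, 1, 6, 5]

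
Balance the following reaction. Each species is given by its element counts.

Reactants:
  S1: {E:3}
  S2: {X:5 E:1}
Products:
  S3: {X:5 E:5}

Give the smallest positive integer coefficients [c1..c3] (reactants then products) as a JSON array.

Coefficients: [4, 3, 3]

X: 4·0+3·5 = 15 | 3·5 = 15
E: 4·3+3·1 = 15 | 3·5 = 15
gcd(4,3,3) = 1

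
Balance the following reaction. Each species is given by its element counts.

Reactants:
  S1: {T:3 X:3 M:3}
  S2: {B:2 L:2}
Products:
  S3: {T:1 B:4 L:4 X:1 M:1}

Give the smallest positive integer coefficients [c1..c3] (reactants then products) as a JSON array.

T: 1·3+6·0 = 3 | 3·1 = 3
B: 1·0+6·2 = 12 | 3·4 = 12
L: 1·0+6·2 = 12 | 3·4 = 12
X: 1·3+6·0 = 3 | 3·1 = 3
M: 1·3+6·0 = 3 | 3·1 = 3
gcd(1,6,3) = 1

Coefficients: [1, 6, 3]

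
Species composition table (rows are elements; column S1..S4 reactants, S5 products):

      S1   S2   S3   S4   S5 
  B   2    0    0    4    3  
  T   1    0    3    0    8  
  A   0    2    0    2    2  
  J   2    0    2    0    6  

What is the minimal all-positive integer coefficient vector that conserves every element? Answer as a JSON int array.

Coefficients: [1, 1, 5, 1, 2]

B: 1·2+1·0+5·0+1·4 = 6 | 2·3 = 6
T: 1·1+1·0+5·3+1·0 = 16 | 2·8 = 16
A: 1·0+1·2+5·0+1·2 = 4 | 2·2 = 4
J: 1·2+1·0+5·2+1·0 = 12 | 2·6 = 12
gcd(1,1,5,1,2) = 1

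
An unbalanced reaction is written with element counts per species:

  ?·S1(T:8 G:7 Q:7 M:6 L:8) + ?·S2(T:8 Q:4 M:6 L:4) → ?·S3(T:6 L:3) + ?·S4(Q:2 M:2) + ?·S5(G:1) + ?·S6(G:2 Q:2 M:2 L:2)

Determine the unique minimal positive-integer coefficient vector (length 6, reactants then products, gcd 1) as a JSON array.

T: 2·8+1·8 = 24 | 4·6+5·0+6·0+4·0 = 24
G: 2·7+1·0 = 14 | 4·0+5·0+6·1+4·2 = 14
Q: 2·7+1·4 = 18 | 4·0+5·2+6·0+4·2 = 18
M: 2·6+1·6 = 18 | 4·0+5·2+6·0+4·2 = 18
L: 2·8+1·4 = 20 | 4·3+5·0+6·0+4·2 = 20
gcd(2,1,4,5,6,4) = 1

Coefficients: [2, 1, 4, 5, 6, 4]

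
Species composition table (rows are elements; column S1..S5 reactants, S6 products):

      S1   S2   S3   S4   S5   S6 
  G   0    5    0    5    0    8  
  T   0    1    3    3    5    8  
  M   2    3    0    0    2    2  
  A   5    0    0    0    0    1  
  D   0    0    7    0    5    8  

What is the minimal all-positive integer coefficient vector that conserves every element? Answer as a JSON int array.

G: 1·0+2·5+5·0+6·5+1·0 = 40 | 5·8 = 40
T: 1·0+2·1+5·3+6·3+1·5 = 40 | 5·8 = 40
M: 1·2+2·3+5·0+6·0+1·2 = 10 | 5·2 = 10
A: 1·5+2·0+5·0+6·0+1·0 = 5 | 5·1 = 5
D: 1·0+2·0+5·7+6·0+1·5 = 40 | 5·8 = 40
gcd(1,2,5,6,1,5) = 1

Coefficients: [1, 2, 5, 6, 1, 5]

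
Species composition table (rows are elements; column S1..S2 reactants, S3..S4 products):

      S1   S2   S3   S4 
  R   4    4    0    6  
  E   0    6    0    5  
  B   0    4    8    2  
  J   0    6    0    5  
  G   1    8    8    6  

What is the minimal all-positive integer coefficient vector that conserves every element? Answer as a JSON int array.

Coefficients: [4, 5, 1, 6]

R: 4·4+5·4 = 36 | 1·0+6·6 = 36
E: 4·0+5·6 = 30 | 1·0+6·5 = 30
B: 4·0+5·4 = 20 | 1·8+6·2 = 20
J: 4·0+5·6 = 30 | 1·0+6·5 = 30
G: 4·1+5·8 = 44 | 1·8+6·6 = 44
gcd(4,5,1,6) = 1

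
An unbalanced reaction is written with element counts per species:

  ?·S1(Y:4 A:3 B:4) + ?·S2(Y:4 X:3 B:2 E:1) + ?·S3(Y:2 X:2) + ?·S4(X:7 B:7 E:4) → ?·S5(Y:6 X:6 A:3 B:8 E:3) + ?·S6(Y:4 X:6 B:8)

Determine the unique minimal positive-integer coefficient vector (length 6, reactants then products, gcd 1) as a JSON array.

Y: 6·4+2·4+4·2+4·0 = 40 | 6·6+1·4 = 40
X: 6·0+2·3+4·2+4·7 = 42 | 6·6+1·6 = 42
A: 6·3+2·0+4·0+4·0 = 18 | 6·3+1·0 = 18
B: 6·4+2·2+4·0+4·7 = 56 | 6·8+1·8 = 56
E: 6·0+2·1+4·0+4·4 = 18 | 6·3+1·0 = 18
gcd(6,2,4,4,6,1) = 1

Coefficients: [6, 2, 4, 4, 6, 1]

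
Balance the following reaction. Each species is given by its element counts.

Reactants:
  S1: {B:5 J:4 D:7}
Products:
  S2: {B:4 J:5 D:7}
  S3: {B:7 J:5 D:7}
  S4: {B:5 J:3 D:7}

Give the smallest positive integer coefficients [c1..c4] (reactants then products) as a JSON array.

Coefficients: [6, 2, 1, 3]

B: 6·5 = 30 | 2·4+1·7+3·5 = 30
J: 6·4 = 24 | 2·5+1·5+3·3 = 24
D: 6·7 = 42 | 2·7+1·7+3·7 = 42
gcd(6,2,1,3) = 1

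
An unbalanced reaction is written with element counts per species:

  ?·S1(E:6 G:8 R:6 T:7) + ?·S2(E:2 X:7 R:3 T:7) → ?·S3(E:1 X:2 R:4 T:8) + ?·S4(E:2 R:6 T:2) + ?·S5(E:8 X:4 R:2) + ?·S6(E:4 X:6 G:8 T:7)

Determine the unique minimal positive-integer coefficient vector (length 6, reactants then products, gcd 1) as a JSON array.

Coefficients: [5, 6, 4, 5, 1, 5]

E: 5·6+6·2 = 42 | 4·1+5·2+1·8+5·4 = 42
X: 5·0+6·7 = 42 | 4·2+5·0+1·4+5·6 = 42
G: 5·8+6·0 = 40 | 4·0+5·0+1·0+5·8 = 40
R: 5·6+6·3 = 48 | 4·4+5·6+1·2+5·0 = 48
T: 5·7+6·7 = 77 | 4·8+5·2+1·0+5·7 = 77
gcd(5,6,4,5,1,5) = 1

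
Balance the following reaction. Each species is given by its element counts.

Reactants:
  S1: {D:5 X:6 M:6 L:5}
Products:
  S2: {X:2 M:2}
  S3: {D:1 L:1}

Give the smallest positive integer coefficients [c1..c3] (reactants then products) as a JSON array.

D: 1·5 = 5 | 3·0+5·1 = 5
X: 1·6 = 6 | 3·2+5·0 = 6
M: 1·6 = 6 | 3·2+5·0 = 6
L: 1·5 = 5 | 3·0+5·1 = 5
gcd(1,3,5) = 1

Coefficients: [1, 3, 5]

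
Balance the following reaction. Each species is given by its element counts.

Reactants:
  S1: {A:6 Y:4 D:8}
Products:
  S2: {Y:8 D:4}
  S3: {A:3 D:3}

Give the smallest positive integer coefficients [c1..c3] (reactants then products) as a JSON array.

A: 2·6 = 12 | 1·0+4·3 = 12
Y: 2·4 = 8 | 1·8+4·0 = 8
D: 2·8 = 16 | 1·4+4·3 = 16
gcd(2,1,4) = 1

Coefficients: [2, 1, 4]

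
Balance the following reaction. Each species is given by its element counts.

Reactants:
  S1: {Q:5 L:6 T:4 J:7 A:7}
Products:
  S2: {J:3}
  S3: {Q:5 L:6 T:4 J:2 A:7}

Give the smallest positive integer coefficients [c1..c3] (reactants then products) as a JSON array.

Q: 3·5 = 15 | 5·0+3·5 = 15
L: 3·6 = 18 | 5·0+3·6 = 18
T: 3·4 = 12 | 5·0+3·4 = 12
J: 3·7 = 21 | 5·3+3·2 = 21
A: 3·7 = 21 | 5·0+3·7 = 21
gcd(3,5,3) = 1

Coefficients: [3, 5, 3]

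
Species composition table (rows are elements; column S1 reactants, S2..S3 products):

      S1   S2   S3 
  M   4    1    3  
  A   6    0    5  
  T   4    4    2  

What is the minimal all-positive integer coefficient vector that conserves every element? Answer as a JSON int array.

Coefficients: [5, 2, 6]

M: 5·4 = 20 | 2·1+6·3 = 20
A: 5·6 = 30 | 2·0+6·5 = 30
T: 5·4 = 20 | 2·4+6·2 = 20
gcd(5,2,6) = 1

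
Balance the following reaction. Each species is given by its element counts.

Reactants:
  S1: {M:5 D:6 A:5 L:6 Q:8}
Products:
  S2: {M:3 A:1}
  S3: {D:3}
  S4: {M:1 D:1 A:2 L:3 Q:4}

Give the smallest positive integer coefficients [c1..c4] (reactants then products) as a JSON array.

Coefficients: [3, 3, 4, 6]

M: 3·5 = 15 | 3·3+4·0+6·1 = 15
D: 3·6 = 18 | 3·0+4·3+6·1 = 18
A: 3·5 = 15 | 3·1+4·0+6·2 = 15
L: 3·6 = 18 | 3·0+4·0+6·3 = 18
Q: 3·8 = 24 | 3·0+4·0+6·4 = 24
gcd(3,3,4,6) = 1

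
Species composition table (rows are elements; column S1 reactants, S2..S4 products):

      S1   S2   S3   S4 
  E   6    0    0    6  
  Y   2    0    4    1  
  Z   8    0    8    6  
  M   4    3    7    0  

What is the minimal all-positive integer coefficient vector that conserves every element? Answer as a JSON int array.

Coefficients: [4, 3, 1, 4]

E: 4·6 = 24 | 3·0+1·0+4·6 = 24
Y: 4·2 = 8 | 3·0+1·4+4·1 = 8
Z: 4·8 = 32 | 3·0+1·8+4·6 = 32
M: 4·4 = 16 | 3·3+1·7+4·0 = 16
gcd(4,3,1,4) = 1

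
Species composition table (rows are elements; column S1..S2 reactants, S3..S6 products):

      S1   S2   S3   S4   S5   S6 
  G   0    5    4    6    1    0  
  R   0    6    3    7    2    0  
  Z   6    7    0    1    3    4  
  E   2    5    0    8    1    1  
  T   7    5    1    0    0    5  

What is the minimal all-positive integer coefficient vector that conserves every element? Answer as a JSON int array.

Coefficients: [1, 5, 2, 2, 5, 6]

G: 1·0+5·5 = 25 | 2·4+2·6+5·1+6·0 = 25
R: 1·0+5·6 = 30 | 2·3+2·7+5·2+6·0 = 30
Z: 1·6+5·7 = 41 | 2·0+2·1+5·3+6·4 = 41
E: 1·2+5·5 = 27 | 2·0+2·8+5·1+6·1 = 27
T: 1·7+5·5 = 32 | 2·1+2·0+5·0+6·5 = 32
gcd(1,5,2,2,5,6) = 1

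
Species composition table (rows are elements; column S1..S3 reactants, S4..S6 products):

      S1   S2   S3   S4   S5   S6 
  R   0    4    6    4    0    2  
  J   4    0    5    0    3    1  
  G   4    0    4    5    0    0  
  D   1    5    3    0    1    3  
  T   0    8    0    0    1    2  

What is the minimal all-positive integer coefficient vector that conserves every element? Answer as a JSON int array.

R: 2·0+2·4+3·6 = 26 | 4·4+6·0+5·2 = 26
J: 2·4+2·0+3·5 = 23 | 4·0+6·3+5·1 = 23
G: 2·4+2·0+3·4 = 20 | 4·5+6·0+5·0 = 20
D: 2·1+2·5+3·3 = 21 | 4·0+6·1+5·3 = 21
T: 2·0+2·8+3·0 = 16 | 4·0+6·1+5·2 = 16
gcd(2,2,3,4,6,5) = 1

Coefficients: [2, 2, 3, 4, 6, 5]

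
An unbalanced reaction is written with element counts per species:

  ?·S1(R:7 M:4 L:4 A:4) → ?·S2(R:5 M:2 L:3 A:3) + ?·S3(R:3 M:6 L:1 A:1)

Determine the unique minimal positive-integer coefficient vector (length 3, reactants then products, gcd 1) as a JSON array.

R: 4·7 = 28 | 5·5+1·3 = 28
M: 4·4 = 16 | 5·2+1·6 = 16
L: 4·4 = 16 | 5·3+1·1 = 16
A: 4·4 = 16 | 5·3+1·1 = 16
gcd(4,5,1) = 1

Coefficients: [4, 5, 1]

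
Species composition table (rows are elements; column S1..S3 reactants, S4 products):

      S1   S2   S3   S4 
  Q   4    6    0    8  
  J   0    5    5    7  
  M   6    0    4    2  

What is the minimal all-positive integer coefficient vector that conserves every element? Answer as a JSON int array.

Q: 1·4+6·6+1·0 = 40 | 5·8 = 40
J: 1·0+6·5+1·5 = 35 | 5·7 = 35
M: 1·6+6·0+1·4 = 10 | 5·2 = 10
gcd(1,6,1,5) = 1

Coefficients: [1, 6, 1, 5]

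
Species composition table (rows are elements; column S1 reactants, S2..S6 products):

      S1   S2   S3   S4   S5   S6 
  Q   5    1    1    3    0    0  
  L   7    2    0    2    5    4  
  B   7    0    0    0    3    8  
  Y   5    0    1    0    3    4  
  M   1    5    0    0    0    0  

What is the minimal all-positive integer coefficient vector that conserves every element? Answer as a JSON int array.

Coefficients: [5, 1, 6, 6, 1, 4]

Q: 5·5 = 25 | 1·1+6·1+6·3+1·0+4·0 = 25
L: 5·7 = 35 | 1·2+6·0+6·2+1·5+4·4 = 35
B: 5·7 = 35 | 1·0+6·0+6·0+1·3+4·8 = 35
Y: 5·5 = 25 | 1·0+6·1+6·0+1·3+4·4 = 25
M: 5·1 = 5 | 1·5+6·0+6·0+1·0+4·0 = 5
gcd(5,1,6,6,1,4) = 1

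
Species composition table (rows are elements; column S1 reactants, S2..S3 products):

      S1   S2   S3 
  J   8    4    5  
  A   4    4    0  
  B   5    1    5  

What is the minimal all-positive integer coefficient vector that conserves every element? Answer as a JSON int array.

Coefficients: [5, 5, 4]

J: 5·8 = 40 | 5·4+4·5 = 40
A: 5·4 = 20 | 5·4+4·0 = 20
B: 5·5 = 25 | 5·1+4·5 = 25
gcd(5,5,4) = 1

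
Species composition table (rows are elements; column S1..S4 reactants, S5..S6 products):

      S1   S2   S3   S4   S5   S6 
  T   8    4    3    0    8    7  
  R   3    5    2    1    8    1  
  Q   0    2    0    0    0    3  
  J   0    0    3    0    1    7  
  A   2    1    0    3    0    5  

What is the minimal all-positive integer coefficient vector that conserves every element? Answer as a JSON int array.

T: 2·8+3·4+6·3+1·0 = 46 | 4·8+2·7 = 46
R: 2·3+3·5+6·2+1·1 = 34 | 4·8+2·1 = 34
Q: 2·0+3·2+6·0+1·0 = 6 | 4·0+2·3 = 6
J: 2·0+3·0+6·3+1·0 = 18 | 4·1+2·7 = 18
A: 2·2+3·1+6·0+1·3 = 10 | 4·0+2·5 = 10
gcd(2,3,6,1,4,2) = 1

Coefficients: [2, 3, 6, 1, 4, 2]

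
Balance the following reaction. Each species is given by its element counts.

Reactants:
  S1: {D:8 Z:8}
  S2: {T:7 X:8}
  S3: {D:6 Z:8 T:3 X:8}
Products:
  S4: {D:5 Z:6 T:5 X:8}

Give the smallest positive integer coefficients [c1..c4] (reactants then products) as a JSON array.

D: 1·8+2·0+2·6 = 20 | 4·5 = 20
Z: 1·8+2·0+2·8 = 24 | 4·6 = 24
T: 1·0+2·7+2·3 = 20 | 4·5 = 20
X: 1·0+2·8+2·8 = 32 | 4·8 = 32
gcd(1,2,2,4) = 1

Coefficients: [1, 2, 2, 4]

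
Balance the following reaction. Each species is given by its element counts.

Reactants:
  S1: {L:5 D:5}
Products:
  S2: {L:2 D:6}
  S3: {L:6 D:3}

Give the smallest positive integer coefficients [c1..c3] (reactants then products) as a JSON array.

L: 6·5 = 30 | 3·2+4·6 = 30
D: 6·5 = 30 | 3·6+4·3 = 30
gcd(6,3,4) = 1

Coefficients: [6, 3, 4]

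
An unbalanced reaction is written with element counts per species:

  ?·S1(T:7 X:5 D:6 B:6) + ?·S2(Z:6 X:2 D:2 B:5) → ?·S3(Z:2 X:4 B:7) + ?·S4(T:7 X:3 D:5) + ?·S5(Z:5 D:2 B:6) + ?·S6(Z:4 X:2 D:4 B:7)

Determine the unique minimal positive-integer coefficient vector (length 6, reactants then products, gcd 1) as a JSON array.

Coefficients: [6, 5, 4, 6, 2, 3]

Z: 6·0+5·6 = 30 | 4·2+6·0+2·5+3·4 = 30
T: 6·7+5·0 = 42 | 4·0+6·7+2·0+3·0 = 42
X: 6·5+5·2 = 40 | 4·4+6·3+2·0+3·2 = 40
D: 6·6+5·2 = 46 | 4·0+6·5+2·2+3·4 = 46
B: 6·6+5·5 = 61 | 4·7+6·0+2·6+3·7 = 61
gcd(6,5,4,6,2,3) = 1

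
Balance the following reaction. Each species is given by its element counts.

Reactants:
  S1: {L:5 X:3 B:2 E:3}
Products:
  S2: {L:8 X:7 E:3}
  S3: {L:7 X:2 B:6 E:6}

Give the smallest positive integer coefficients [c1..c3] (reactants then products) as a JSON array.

Coefficients: [3, 1, 1]

L: 3·5 = 15 | 1·8+1·7 = 15
X: 3·3 = 9 | 1·7+1·2 = 9
B: 3·2 = 6 | 1·0+1·6 = 6
E: 3·3 = 9 | 1·3+1·6 = 9
gcd(3,1,1) = 1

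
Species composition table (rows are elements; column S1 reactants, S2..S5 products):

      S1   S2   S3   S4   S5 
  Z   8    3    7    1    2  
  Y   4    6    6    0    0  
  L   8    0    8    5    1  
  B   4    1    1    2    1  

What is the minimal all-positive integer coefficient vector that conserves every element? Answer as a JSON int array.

Coefficients: [3, 1, 1, 2, 6]

Z: 3·8 = 24 | 1·3+1·7+2·1+6·2 = 24
Y: 3·4 = 12 | 1·6+1·6+2·0+6·0 = 12
L: 3·8 = 24 | 1·0+1·8+2·5+6·1 = 24
B: 3·4 = 12 | 1·1+1·1+2·2+6·1 = 12
gcd(3,1,1,2,6) = 1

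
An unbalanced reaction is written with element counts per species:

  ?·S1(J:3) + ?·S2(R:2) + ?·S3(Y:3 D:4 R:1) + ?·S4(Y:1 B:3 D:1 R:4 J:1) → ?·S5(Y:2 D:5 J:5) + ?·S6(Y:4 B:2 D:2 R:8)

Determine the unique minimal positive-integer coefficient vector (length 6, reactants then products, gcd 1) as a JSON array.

Coefficients: [6, 5, 6, 2, 4, 3]

Y: 6·0+5·0+6·3+2·1 = 20 | 4·2+3·4 = 20
B: 6·0+5·0+6·0+2·3 = 6 | 4·0+3·2 = 6
D: 6·0+5·0+6·4+2·1 = 26 | 4·5+3·2 = 26
R: 6·0+5·2+6·1+2·4 = 24 | 4·0+3·8 = 24
J: 6·3+5·0+6·0+2·1 = 20 | 4·5+3·0 = 20
gcd(6,5,6,2,4,3) = 1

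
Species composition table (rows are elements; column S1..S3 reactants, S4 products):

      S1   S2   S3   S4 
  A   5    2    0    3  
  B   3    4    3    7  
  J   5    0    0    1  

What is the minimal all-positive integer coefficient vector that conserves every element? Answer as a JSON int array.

A: 1·5+5·2+4·0 = 15 | 5·3 = 15
B: 1·3+5·4+4·3 = 35 | 5·7 = 35
J: 1·5+5·0+4·0 = 5 | 5·1 = 5
gcd(1,5,4,5) = 1

Coefficients: [1, 5, 4, 5]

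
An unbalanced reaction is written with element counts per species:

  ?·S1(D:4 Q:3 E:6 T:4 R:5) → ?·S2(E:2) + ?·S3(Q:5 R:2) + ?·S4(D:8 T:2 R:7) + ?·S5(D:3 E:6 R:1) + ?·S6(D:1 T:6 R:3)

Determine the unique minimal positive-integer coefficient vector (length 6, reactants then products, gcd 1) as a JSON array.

D: 5·4 = 20 | 6·0+3·0+1·8+3·3+3·1 = 20
Q: 5·3 = 15 | 6·0+3·5+1·0+3·0+3·0 = 15
E: 5·6 = 30 | 6·2+3·0+1·0+3·6+3·0 = 30
T: 5·4 = 20 | 6·0+3·0+1·2+3·0+3·6 = 20
R: 5·5 = 25 | 6·0+3·2+1·7+3·1+3·3 = 25
gcd(5,6,3,1,3,3) = 1

Coefficients: [5, 6, 3, 1, 3, 3]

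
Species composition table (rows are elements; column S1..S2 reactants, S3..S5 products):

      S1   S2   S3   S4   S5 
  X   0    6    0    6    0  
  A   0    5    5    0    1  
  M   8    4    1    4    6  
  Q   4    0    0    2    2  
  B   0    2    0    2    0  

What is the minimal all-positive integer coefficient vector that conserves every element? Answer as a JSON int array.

Coefficients: [4, 3, 2, 3, 5]

X: 4·0+3·6 = 18 | 2·0+3·6+5·0 = 18
A: 4·0+3·5 = 15 | 2·5+3·0+5·1 = 15
M: 4·8+3·4 = 44 | 2·1+3·4+5·6 = 44
Q: 4·4+3·0 = 16 | 2·0+3·2+5·2 = 16
B: 4·0+3·2 = 6 | 2·0+3·2+5·0 = 6
gcd(4,3,2,3,5) = 1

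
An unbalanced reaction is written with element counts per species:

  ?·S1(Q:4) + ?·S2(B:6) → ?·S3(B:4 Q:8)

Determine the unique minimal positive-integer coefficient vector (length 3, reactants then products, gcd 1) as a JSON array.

Coefficients: [6, 2, 3]

B: 6·0+2·6 = 12 | 3·4 = 12
Q: 6·4+2·0 = 24 | 3·8 = 24
gcd(6,2,3) = 1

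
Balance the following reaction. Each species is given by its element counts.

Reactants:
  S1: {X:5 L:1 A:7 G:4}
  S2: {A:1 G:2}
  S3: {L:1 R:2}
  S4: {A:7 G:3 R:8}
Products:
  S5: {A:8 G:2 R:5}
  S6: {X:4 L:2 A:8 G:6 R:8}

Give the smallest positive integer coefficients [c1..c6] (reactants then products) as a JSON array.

X: 4·5+2·0+6·0+6·0 = 20 | 4·0+5·4 = 20
L: 4·1+2·0+6·1+6·0 = 10 | 4·0+5·2 = 10
A: 4·7+2·1+6·0+6·7 = 72 | 4·8+5·8 = 72
G: 4·4+2·2+6·0+6·3 = 38 | 4·2+5·6 = 38
R: 4·0+2·0+6·2+6·8 = 60 | 4·5+5·8 = 60
gcd(4,2,6,6,4,5) = 1

Coefficients: [4, 2, 6, 6, 4, 5]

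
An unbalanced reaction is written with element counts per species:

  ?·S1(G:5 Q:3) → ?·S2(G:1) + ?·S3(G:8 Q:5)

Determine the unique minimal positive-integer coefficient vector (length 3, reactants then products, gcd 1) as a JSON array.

G: 5·5 = 25 | 1·1+3·8 = 25
Q: 5·3 = 15 | 1·0+3·5 = 15
gcd(5,1,3) = 1

Coefficients: [5, 1, 3]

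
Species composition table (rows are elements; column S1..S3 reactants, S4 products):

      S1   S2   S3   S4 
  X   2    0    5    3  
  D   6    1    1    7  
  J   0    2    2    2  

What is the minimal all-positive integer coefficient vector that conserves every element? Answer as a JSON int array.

X: 5·2+4·0+1·5 = 15 | 5·3 = 15
D: 5·6+4·1+1·1 = 35 | 5·7 = 35
J: 5·0+4·2+1·2 = 10 | 5·2 = 10
gcd(5,4,1,5) = 1

Coefficients: [5, 4, 1, 5]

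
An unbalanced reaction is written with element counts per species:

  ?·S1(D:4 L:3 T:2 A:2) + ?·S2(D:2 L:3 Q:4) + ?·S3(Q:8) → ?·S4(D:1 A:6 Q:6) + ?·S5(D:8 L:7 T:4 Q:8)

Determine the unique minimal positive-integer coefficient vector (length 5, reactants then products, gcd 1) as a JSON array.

Coefficients: [6, 1, 4, 2, 3]

D: 6·4+1·2+4·0 = 26 | 2·1+3·8 = 26
L: 6·3+1·3+4·0 = 21 | 2·0+3·7 = 21
T: 6·2+1·0+4·0 = 12 | 2·0+3·4 = 12
A: 6·2+1·0+4·0 = 12 | 2·6+3·0 = 12
Q: 6·0+1·4+4·8 = 36 | 2·6+3·8 = 36
gcd(6,1,4,2,3) = 1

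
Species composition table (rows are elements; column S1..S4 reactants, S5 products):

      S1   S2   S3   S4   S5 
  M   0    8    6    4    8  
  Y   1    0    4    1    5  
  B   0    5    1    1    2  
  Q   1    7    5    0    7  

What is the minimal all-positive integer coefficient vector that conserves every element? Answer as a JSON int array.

Coefficients: [5, 1, 6, 1, 6]

M: 5·0+1·8+6·6+1·4 = 48 | 6·8 = 48
Y: 5·1+1·0+6·4+1·1 = 30 | 6·5 = 30
B: 5·0+1·5+6·1+1·1 = 12 | 6·2 = 12
Q: 5·1+1·7+6·5+1·0 = 42 | 6·7 = 42
gcd(5,1,6,1,6) = 1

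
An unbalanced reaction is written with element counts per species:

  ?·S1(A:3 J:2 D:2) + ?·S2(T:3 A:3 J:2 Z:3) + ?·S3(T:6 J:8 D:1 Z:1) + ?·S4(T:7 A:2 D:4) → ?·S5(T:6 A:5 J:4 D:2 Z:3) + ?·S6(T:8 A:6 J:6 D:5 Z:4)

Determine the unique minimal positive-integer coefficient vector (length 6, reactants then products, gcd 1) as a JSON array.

Coefficients: [3, 6, 1, 2, 5, 1]

T: 3·0+6·3+1·6+2·7 = 38 | 5·6+1·8 = 38
A: 3·3+6·3+1·0+2·2 = 31 | 5·5+1·6 = 31
J: 3·2+6·2+1·8+2·0 = 26 | 5·4+1·6 = 26
D: 3·2+6·0+1·1+2·4 = 15 | 5·2+1·5 = 15
Z: 3·0+6·3+1·1+2·0 = 19 | 5·3+1·4 = 19
gcd(3,6,1,2,5,1) = 1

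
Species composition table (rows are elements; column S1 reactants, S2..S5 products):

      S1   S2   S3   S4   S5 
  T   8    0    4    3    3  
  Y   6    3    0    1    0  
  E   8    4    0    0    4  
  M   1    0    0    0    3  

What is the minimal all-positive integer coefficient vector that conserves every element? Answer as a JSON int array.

T: 3·8 = 24 | 5·0+3·4+3·3+1·3 = 24
Y: 3·6 = 18 | 5·3+3·0+3·1+1·0 = 18
E: 3·8 = 24 | 5·4+3·0+3·0+1·4 = 24
M: 3·1 = 3 | 5·0+3·0+3·0+1·3 = 3
gcd(3,5,3,3,1) = 1

Coefficients: [3, 5, 3, 3, 1]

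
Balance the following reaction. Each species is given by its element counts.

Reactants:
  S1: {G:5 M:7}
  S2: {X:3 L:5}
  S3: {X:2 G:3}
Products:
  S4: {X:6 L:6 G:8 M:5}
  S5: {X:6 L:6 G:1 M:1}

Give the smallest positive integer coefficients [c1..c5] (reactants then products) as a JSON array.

Coefficients: [3, 6, 6, 4, 1]

X: 3·0+6·3+6·2 = 30 | 4·6+1·6 = 30
L: 3·0+6·5+6·0 = 30 | 4·6+1·6 = 30
G: 3·5+6·0+6·3 = 33 | 4·8+1·1 = 33
M: 3·7+6·0+6·0 = 21 | 4·5+1·1 = 21
gcd(3,6,6,4,1) = 1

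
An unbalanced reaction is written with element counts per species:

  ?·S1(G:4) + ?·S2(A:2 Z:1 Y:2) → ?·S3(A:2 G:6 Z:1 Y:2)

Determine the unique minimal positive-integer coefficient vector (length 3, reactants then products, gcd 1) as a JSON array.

Coefficients: [3, 2, 2]

A: 3·0+2·2 = 4 | 2·2 = 4
G: 3·4+2·0 = 12 | 2·6 = 12
Z: 3·0+2·1 = 2 | 2·1 = 2
Y: 3·0+2·2 = 4 | 2·2 = 4
gcd(3,2,2) = 1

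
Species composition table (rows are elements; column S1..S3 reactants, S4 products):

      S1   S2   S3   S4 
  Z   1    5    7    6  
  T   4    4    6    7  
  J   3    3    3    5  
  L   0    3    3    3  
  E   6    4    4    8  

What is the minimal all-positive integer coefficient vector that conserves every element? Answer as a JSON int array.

Coefficients: [4, 5, 1, 6]

Z: 4·1+5·5+1·7 = 36 | 6·6 = 36
T: 4·4+5·4+1·6 = 42 | 6·7 = 42
J: 4·3+5·3+1·3 = 30 | 6·5 = 30
L: 4·0+5·3+1·3 = 18 | 6·3 = 18
E: 4·6+5·4+1·4 = 48 | 6·8 = 48
gcd(4,5,1,6) = 1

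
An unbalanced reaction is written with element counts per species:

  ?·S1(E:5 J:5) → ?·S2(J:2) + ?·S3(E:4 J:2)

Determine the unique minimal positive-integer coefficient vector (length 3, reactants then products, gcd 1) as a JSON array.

Coefficients: [4, 5, 5]

E: 4·5 = 20 | 5·0+5·4 = 20
J: 4·5 = 20 | 5·2+5·2 = 20
gcd(4,5,5) = 1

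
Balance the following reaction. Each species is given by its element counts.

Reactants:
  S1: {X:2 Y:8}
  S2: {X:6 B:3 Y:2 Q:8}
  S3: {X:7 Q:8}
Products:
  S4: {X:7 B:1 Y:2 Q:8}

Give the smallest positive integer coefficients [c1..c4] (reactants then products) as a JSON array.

X: 1·2+2·6+4·7 = 42 | 6·7 = 42
B: 1·0+2·3+4·0 = 6 | 6·1 = 6
Y: 1·8+2·2+4·0 = 12 | 6·2 = 12
Q: 1·0+2·8+4·8 = 48 | 6·8 = 48
gcd(1,2,4,6) = 1

Coefficients: [1, 2, 4, 6]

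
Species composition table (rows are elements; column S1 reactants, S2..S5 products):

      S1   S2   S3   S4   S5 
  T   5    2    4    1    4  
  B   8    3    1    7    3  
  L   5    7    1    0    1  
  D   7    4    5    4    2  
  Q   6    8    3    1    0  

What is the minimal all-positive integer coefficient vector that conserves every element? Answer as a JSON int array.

T: 5·5 = 25 | 3·2+1·4+3·1+3·4 = 25
B: 5·8 = 40 | 3·3+1·1+3·7+3·3 = 40
L: 5·5 = 25 | 3·7+1·1+3·0+3·1 = 25
D: 5·7 = 35 | 3·4+1·5+3·4+3·2 = 35
Q: 5·6 = 30 | 3·8+1·3+3·1+3·0 = 30
gcd(5,3,1,3,3) = 1

Coefficients: [5, 3, 1, 3, 3]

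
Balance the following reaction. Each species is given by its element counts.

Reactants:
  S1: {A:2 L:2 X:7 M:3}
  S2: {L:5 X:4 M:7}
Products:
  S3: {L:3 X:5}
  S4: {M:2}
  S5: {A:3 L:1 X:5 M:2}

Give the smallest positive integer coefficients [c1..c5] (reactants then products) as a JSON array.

Coefficients: [3, 1, 3, 6, 2]

A: 3·2+1·0 = 6 | 3·0+6·0+2·3 = 6
L: 3·2+1·5 = 11 | 3·3+6·0+2·1 = 11
X: 3·7+1·4 = 25 | 3·5+6·0+2·5 = 25
M: 3·3+1·7 = 16 | 3·0+6·2+2·2 = 16
gcd(3,1,3,6,2) = 1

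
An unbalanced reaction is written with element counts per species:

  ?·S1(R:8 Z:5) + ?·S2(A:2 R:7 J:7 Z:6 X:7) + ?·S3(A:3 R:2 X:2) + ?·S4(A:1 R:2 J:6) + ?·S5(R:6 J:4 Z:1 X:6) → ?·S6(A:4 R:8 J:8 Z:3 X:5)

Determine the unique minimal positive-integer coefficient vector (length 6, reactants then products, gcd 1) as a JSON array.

Coefficients: [1, 2, 5, 5, 1, 6]

A: 1·0+2·2+5·3+5·1+1·0 = 24 | 6·4 = 24
R: 1·8+2·7+5·2+5·2+1·6 = 48 | 6·8 = 48
J: 1·0+2·7+5·0+5·6+1·4 = 48 | 6·8 = 48
Z: 1·5+2·6+5·0+5·0+1·1 = 18 | 6·3 = 18
X: 1·0+2·7+5·2+5·0+1·6 = 30 | 6·5 = 30
gcd(1,2,5,5,1,6) = 1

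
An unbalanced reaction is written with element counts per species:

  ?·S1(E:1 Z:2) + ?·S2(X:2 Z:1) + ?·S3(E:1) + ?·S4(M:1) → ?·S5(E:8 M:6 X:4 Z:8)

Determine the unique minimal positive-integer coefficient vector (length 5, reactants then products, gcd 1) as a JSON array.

Coefficients: [3, 2, 5, 6, 1]

E: 3·1+2·0+5·1+6·0 = 8 | 1·8 = 8
M: 3·0+2·0+5·0+6·1 = 6 | 1·6 = 6
X: 3·0+2·2+5·0+6·0 = 4 | 1·4 = 4
Z: 3·2+2·1+5·0+6·0 = 8 | 1·8 = 8
gcd(3,2,5,6,1) = 1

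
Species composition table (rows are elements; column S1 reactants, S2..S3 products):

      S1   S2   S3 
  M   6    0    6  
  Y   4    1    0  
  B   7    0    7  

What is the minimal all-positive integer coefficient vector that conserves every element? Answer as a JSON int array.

Coefficients: [1, 4, 1]

M: 1·6 = 6 | 4·0+1·6 = 6
Y: 1·4 = 4 | 4·1+1·0 = 4
B: 1·7 = 7 | 4·0+1·7 = 7
gcd(1,4,1) = 1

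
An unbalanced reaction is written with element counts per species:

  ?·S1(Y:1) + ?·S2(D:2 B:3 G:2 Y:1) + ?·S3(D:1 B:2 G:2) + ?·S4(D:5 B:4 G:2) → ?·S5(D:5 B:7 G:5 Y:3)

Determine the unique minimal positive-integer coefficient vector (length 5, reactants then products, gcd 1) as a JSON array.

Coefficients: [6, 6, 3, 1, 4]

D: 6·0+6·2+3·1+1·5 = 20 | 4·5 = 20
B: 6·0+6·3+3·2+1·4 = 28 | 4·7 = 28
G: 6·0+6·2+3·2+1·2 = 20 | 4·5 = 20
Y: 6·1+6·1+3·0+1·0 = 12 | 4·3 = 12
gcd(6,6,3,1,4) = 1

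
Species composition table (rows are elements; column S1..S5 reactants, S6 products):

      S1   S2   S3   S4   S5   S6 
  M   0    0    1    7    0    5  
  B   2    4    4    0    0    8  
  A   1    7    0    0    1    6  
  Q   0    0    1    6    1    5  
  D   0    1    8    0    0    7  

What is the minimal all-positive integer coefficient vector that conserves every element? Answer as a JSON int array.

Coefficients: [6, 3, 4, 3, 3, 5]

M: 6·0+3·0+4·1+3·7+3·0 = 25 | 5·5 = 25
B: 6·2+3·4+4·4+3·0+3·0 = 40 | 5·8 = 40
A: 6·1+3·7+4·0+3·0+3·1 = 30 | 5·6 = 30
Q: 6·0+3·0+4·1+3·6+3·1 = 25 | 5·5 = 25
D: 6·0+3·1+4·8+3·0+3·0 = 35 | 5·7 = 35
gcd(6,3,4,3,3,5) = 1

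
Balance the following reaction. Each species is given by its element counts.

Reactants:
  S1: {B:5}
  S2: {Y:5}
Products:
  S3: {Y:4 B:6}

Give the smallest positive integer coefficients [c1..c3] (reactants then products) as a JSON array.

Y: 6·0+4·5 = 20 | 5·4 = 20
B: 6·5+4·0 = 30 | 5·6 = 30
gcd(6,4,5) = 1

Coefficients: [6, 4, 5]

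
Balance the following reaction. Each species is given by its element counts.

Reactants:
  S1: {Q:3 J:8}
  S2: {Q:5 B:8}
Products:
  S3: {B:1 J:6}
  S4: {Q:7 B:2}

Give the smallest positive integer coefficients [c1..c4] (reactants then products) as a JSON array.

Coefficients: [3, 1, 4, 2]

Q: 3·3+1·5 = 14 | 4·0+2·7 = 14
B: 3·0+1·8 = 8 | 4·1+2·2 = 8
J: 3·8+1·0 = 24 | 4·6+2·0 = 24
gcd(3,1,4,2) = 1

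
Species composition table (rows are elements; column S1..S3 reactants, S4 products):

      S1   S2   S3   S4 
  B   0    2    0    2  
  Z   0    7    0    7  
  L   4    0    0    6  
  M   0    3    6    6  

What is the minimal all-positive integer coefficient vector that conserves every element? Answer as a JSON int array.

Coefficients: [3, 2, 1, 2]

B: 3·0+2·2+1·0 = 4 | 2·2 = 4
Z: 3·0+2·7+1·0 = 14 | 2·7 = 14
L: 3·4+2·0+1·0 = 12 | 2·6 = 12
M: 3·0+2·3+1·6 = 12 | 2·6 = 12
gcd(3,2,1,2) = 1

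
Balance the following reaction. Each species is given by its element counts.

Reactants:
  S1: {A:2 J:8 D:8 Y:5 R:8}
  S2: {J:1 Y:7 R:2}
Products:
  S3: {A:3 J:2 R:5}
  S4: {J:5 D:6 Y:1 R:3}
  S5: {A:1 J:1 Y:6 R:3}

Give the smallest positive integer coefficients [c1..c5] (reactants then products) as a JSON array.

A: 3·2+1·0 = 6 | 1·3+4·0+3·1 = 6
J: 3·8+1·1 = 25 | 1·2+4·5+3·1 = 25
D: 3·8+1·0 = 24 | 1·0+4·6+3·0 = 24
Y: 3·5+1·7 = 22 | 1·0+4·1+3·6 = 22
R: 3·8+1·2 = 26 | 1·5+4·3+3·3 = 26
gcd(3,1,1,4,3) = 1

Coefficients: [3, 1, 1, 4, 3]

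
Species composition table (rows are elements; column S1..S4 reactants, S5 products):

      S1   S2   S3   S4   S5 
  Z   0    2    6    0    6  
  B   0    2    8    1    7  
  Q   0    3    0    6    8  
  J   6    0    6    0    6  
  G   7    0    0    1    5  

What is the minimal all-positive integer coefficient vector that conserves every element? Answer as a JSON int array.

Z: 2·0+6·2+1·6+1·0 = 18 | 3·6 = 18
B: 2·0+6·2+1·8+1·1 = 21 | 3·7 = 21
Q: 2·0+6·3+1·0+1·6 = 24 | 3·8 = 24
J: 2·6+6·0+1·6+1·0 = 18 | 3·6 = 18
G: 2·7+6·0+1·0+1·1 = 15 | 3·5 = 15
gcd(2,6,1,1,3) = 1

Coefficients: [2, 6, 1, 1, 3]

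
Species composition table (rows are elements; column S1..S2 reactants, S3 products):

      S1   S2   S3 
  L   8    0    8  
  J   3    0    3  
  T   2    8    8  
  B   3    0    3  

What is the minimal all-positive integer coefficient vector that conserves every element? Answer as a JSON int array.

Coefficients: [4, 3, 4]

L: 4·8+3·0 = 32 | 4·8 = 32
J: 4·3+3·0 = 12 | 4·3 = 12
T: 4·2+3·8 = 32 | 4·8 = 32
B: 4·3+3·0 = 12 | 4·3 = 12
gcd(4,3,4) = 1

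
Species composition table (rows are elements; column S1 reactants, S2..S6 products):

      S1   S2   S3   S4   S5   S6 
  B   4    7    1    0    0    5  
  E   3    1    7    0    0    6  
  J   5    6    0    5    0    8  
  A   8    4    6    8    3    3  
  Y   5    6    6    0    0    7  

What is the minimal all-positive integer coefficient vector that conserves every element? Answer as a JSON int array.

B: 5·4 = 20 | 2·7+1·1+1·0+5·0+1·5 = 20
E: 5·3 = 15 | 2·1+1·7+1·0+5·0+1·6 = 15
J: 5·5 = 25 | 2·6+1·0+1·5+5·0+1·8 = 25
A: 5·8 = 40 | 2·4+1·6+1·8+5·3+1·3 = 40
Y: 5·5 = 25 | 2·6+1·6+1·0+5·0+1·7 = 25
gcd(5,2,1,1,5,1) = 1

Coefficients: [5, 2, 1, 1, 5, 1]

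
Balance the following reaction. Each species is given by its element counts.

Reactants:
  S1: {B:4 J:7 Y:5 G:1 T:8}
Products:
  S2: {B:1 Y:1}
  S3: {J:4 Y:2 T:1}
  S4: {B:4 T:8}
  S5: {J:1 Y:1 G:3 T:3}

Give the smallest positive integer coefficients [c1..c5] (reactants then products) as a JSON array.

B: 3·4 = 12 | 4·1+5·0+2·4+1·0 = 12
J: 3·7 = 21 | 4·0+5·4+2·0+1·1 = 21
Y: 3·5 = 15 | 4·1+5·2+2·0+1·1 = 15
G: 3·1 = 3 | 4·0+5·0+2·0+1·3 = 3
T: 3·8 = 24 | 4·0+5·1+2·8+1·3 = 24
gcd(3,4,5,2,1) = 1

Coefficients: [3, 4, 5, 2, 1]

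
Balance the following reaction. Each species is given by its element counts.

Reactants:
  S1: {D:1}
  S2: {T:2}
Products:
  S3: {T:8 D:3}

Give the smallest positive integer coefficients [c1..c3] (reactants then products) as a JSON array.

Coefficients: [3, 4, 1]

T: 3·0+4·2 = 8 | 1·8 = 8
D: 3·1+4·0 = 3 | 1·3 = 3
gcd(3,4,1) = 1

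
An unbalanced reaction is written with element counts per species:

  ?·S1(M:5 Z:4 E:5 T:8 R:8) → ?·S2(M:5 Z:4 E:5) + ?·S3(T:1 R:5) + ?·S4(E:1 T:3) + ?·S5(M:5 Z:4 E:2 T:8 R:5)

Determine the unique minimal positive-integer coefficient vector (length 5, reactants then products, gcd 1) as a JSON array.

M: 5·5 = 25 | 3·5+6·0+6·0+2·5 = 25
Z: 5·4 = 20 | 3·4+6·0+6·0+2·4 = 20
E: 5·5 = 25 | 3·5+6·0+6·1+2·2 = 25
T: 5·8 = 40 | 3·0+6·1+6·3+2·8 = 40
R: 5·8 = 40 | 3·0+6·5+6·0+2·5 = 40
gcd(5,3,6,6,2) = 1

Coefficients: [5, 3, 6, 6, 2]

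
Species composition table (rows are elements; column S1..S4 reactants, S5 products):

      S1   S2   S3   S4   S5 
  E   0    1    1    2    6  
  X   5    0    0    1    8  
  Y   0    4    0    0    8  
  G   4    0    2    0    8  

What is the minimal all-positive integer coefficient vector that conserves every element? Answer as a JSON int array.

E: 4·0+6·1+4·1+4·2 = 18 | 3·6 = 18
X: 4·5+6·0+4·0+4·1 = 24 | 3·8 = 24
Y: 4·0+6·4+4·0+4·0 = 24 | 3·8 = 24
G: 4·4+6·0+4·2+4·0 = 24 | 3·8 = 24
gcd(4,6,4,4,3) = 1

Coefficients: [4, 6, 4, 4, 3]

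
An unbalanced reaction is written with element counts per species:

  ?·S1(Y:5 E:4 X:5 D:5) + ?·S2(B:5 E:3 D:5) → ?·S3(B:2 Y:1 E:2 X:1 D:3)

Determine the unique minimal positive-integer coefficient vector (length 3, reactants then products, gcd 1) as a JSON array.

B: 1·0+2·5 = 10 | 5·2 = 10
Y: 1·5+2·0 = 5 | 5·1 = 5
E: 1·4+2·3 = 10 | 5·2 = 10
X: 1·5+2·0 = 5 | 5·1 = 5
D: 1·5+2·5 = 15 | 5·3 = 15
gcd(1,2,5) = 1

Coefficients: [1, 2, 5]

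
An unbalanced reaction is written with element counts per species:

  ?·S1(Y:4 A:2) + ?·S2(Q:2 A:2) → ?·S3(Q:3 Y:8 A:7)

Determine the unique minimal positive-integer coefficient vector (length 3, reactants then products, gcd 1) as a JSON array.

Coefficients: [4, 3, 2]

Q: 4·0+3·2 = 6 | 2·3 = 6
Y: 4·4+3·0 = 16 | 2·8 = 16
A: 4·2+3·2 = 14 | 2·7 = 14
gcd(4,3,2) = 1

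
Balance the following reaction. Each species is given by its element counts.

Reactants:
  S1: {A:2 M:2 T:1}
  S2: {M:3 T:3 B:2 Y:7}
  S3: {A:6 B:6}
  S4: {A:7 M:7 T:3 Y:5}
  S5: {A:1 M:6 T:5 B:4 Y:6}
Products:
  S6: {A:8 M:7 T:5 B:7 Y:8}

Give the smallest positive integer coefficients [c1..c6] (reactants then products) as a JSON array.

A: 3·2+3·0+3·6+1·7+1·1 = 32 | 4·8 = 32
M: 3·2+3·3+3·0+1·7+1·6 = 28 | 4·7 = 28
T: 3·1+3·3+3·0+1·3+1·5 = 20 | 4·5 = 20
B: 3·0+3·2+3·6+1·0+1·4 = 28 | 4·7 = 28
Y: 3·0+3·7+3·0+1·5+1·6 = 32 | 4·8 = 32
gcd(3,3,3,1,1,4) = 1

Coefficients: [3, 3, 3, 1, 1, 4]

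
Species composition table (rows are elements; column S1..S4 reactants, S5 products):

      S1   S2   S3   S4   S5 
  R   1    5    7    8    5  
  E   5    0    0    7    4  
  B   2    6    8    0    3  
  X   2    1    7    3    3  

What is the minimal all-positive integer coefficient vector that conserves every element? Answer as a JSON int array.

R: 2·1+1·5+1·7+2·8 = 30 | 6·5 = 30
E: 2·5+1·0+1·0+2·7 = 24 | 6·4 = 24
B: 2·2+1·6+1·8+2·0 = 18 | 6·3 = 18
X: 2·2+1·1+1·7+2·3 = 18 | 6·3 = 18
gcd(2,1,1,2,6) = 1

Coefficients: [2, 1, 1, 2, 6]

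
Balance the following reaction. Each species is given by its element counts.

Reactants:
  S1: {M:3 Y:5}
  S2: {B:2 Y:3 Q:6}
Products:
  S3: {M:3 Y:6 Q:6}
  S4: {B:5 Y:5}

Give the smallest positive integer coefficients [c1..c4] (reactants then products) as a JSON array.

Coefficients: [5, 5, 5, 2]

B: 5·0+5·2 = 10 | 5·0+2·5 = 10
M: 5·3+5·0 = 15 | 5·3+2·0 = 15
Y: 5·5+5·3 = 40 | 5·6+2·5 = 40
Q: 5·0+5·6 = 30 | 5·6+2·0 = 30
gcd(5,5,5,2) = 1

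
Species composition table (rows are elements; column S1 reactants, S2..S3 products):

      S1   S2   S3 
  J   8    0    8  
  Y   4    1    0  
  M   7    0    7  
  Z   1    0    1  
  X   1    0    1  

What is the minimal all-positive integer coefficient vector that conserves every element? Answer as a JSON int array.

J: 1·8 = 8 | 4·0+1·8 = 8
Y: 1·4 = 4 | 4·1+1·0 = 4
M: 1·7 = 7 | 4·0+1·7 = 7
Z: 1·1 = 1 | 4·0+1·1 = 1
X: 1·1 = 1 | 4·0+1·1 = 1
gcd(1,4,1) = 1

Coefficients: [1, 4, 1]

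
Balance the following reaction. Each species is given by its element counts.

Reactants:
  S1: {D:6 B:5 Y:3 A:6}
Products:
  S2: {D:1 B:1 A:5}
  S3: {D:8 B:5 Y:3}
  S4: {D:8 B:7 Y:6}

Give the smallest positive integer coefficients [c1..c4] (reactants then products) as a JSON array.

Coefficients: [5, 6, 1, 2]

D: 5·6 = 30 | 6·1+1·8+2·8 = 30
B: 5·5 = 25 | 6·1+1·5+2·7 = 25
Y: 5·3 = 15 | 6·0+1·3+2·6 = 15
A: 5·6 = 30 | 6·5+1·0+2·0 = 30
gcd(5,6,1,2) = 1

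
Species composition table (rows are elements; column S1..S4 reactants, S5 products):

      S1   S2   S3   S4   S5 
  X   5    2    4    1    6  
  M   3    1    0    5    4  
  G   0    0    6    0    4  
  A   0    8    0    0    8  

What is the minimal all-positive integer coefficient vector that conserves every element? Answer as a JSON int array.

X: 1·5+6·2+4·4+3·1 = 36 | 6·6 = 36
M: 1·3+6·1+4·0+3·5 = 24 | 6·4 = 24
G: 1·0+6·0+4·6+3·0 = 24 | 6·4 = 24
A: 1·0+6·8+4·0+3·0 = 48 | 6·8 = 48
gcd(1,6,4,3,6) = 1

Coefficients: [1, 6, 4, 3, 6]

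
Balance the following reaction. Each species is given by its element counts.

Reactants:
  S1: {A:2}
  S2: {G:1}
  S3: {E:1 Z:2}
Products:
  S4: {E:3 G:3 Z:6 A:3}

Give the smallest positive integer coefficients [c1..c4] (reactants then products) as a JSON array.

Coefficients: [3, 6, 6, 2]

E: 3·0+6·0+6·1 = 6 | 2·3 = 6
G: 3·0+6·1+6·0 = 6 | 2·3 = 6
Z: 3·0+6·0+6·2 = 12 | 2·6 = 12
A: 3·2+6·0+6·0 = 6 | 2·3 = 6
gcd(3,6,6,2) = 1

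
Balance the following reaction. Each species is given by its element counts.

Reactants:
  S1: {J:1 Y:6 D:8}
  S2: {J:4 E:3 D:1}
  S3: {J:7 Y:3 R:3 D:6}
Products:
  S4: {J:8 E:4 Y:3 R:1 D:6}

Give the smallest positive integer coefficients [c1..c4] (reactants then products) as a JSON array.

J: 1·1+4·4+1·7 = 24 | 3·8 = 24
E: 1·0+4·3+1·0 = 12 | 3·4 = 12
Y: 1·6+4·0+1·3 = 9 | 3·3 = 9
R: 1·0+4·0+1·3 = 3 | 3·1 = 3
D: 1·8+4·1+1·6 = 18 | 3·6 = 18
gcd(1,4,1,3) = 1

Coefficients: [1, 4, 1, 3]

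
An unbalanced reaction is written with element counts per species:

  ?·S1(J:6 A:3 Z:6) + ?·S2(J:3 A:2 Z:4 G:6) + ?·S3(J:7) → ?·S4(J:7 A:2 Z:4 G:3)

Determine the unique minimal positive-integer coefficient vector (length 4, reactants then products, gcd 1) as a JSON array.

J: 2·6+3·3+3·7 = 42 | 6·7 = 42
A: 2·3+3·2+3·0 = 12 | 6·2 = 12
Z: 2·6+3·4+3·0 = 24 | 6·4 = 24
G: 2·0+3·6+3·0 = 18 | 6·3 = 18
gcd(2,3,3,6) = 1

Coefficients: [2, 3, 3, 6]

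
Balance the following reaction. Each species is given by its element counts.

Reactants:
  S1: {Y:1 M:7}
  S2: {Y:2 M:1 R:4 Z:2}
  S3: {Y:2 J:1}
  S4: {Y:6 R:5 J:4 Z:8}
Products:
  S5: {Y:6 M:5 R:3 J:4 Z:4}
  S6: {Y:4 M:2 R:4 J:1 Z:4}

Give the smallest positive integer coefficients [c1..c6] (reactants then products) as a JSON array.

Y: 2·1+2·2+3·2+2·6 = 24 | 2·6+3·4 = 24
M: 2·7+2·1+3·0+2·0 = 16 | 2·5+3·2 = 16
R: 2·0+2·4+3·0+2·5 = 18 | 2·3+3·4 = 18
J: 2·0+2·0+3·1+2·4 = 11 | 2·4+3·1 = 11
Z: 2·0+2·2+3·0+2·8 = 20 | 2·4+3·4 = 20
gcd(2,2,3,2,2,3) = 1

Coefficients: [2, 2, 3, 2, 2, 3]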